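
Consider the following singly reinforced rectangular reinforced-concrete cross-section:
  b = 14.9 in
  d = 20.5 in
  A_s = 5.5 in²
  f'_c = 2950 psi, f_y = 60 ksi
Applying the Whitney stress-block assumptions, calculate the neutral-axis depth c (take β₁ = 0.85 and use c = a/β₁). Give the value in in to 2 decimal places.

T = A_s f_y = 5.5 × 60 = 330 kips.
a = T/(0.85 f'_c b) = 330/(0.85 × 2.95 × 14.9) = 8.8326 in.
With β₁ = 0.85, c = a/β₁ = 8.8326/0.85 = 10.39 in.

c ≈ 10.39 in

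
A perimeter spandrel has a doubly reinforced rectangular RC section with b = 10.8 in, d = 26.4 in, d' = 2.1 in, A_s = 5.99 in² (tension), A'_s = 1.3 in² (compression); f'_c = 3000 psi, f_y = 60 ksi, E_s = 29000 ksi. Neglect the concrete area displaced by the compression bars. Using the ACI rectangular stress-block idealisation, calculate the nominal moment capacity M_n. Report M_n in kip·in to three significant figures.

Assume both steels yield.
a = (A_s − A'_s) f_y/(0.85 f'_c b) = (5.99 − 1.3) × 60/(0.85 × 3 × 10.8) = 10.218 in.
c = a/β₁ = 10.218/0.85 = 12.021 in; ε'_s = 0.003(c − d')/c = 0.0025 ≥ ε_y = 0.0021, so the compression steel yields.
M_n = (A_s − A'_s) f_y (d − a/2) + A'_s f_y (d − d') = 281.4 × (26.4 − 5.109) + 78 × (26.4 − 2.1) = 5991.3 + 1895.4 = 7886.7 kip·in.

M_n ≈ 7890 kip·in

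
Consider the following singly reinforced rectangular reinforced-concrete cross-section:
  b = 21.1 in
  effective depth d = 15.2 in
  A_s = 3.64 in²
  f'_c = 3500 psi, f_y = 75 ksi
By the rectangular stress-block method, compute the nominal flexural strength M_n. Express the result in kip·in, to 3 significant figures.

T = A_s f_y = 3.64 × 75 = 273 kips.
a = T/(0.85 f'_c b) = 273/(0.85 × 3.5 × 21.1) = 4.349 in.
M_n = T(d − a/2) = 273 × (15.2 − 2.1745) = 3556.0 kip·in.

M_n ≈ 3560 kip·in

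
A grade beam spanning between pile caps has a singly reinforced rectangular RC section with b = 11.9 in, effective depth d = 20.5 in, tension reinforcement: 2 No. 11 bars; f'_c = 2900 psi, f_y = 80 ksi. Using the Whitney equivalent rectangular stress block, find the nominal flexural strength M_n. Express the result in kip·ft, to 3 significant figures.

A_s = 2 × 1.56 = 3.12 in².
T = A_s f_y = 3.12 × 80 = 249.6 kips.
a = T/(0.85 f'_c b) = 249.6/(0.85 × 2.9 × 11.9) = 8.509 in.
M_n = T(d − a/2) = 249.6 × (20.5 − 4.2545) = 4054.9 kip·in = 4054.9/12 = 337.91 kip·ft.

M_n ≈ 338 kip·ft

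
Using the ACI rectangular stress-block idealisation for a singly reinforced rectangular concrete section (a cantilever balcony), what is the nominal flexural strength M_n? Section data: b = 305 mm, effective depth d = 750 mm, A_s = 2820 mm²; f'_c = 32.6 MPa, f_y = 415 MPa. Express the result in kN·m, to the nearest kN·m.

T = A_s f_y = 2820 × 415 = 1170300 N = 1170.3 kN.
From C = T: a = T/(0.85 f'_c b) = 1170300/(0.85 × 32.6 × 305) = 138.47 mm.
M_n = T(d − a/2) = 1170.3 kN × (750 − 69.235) mm = 796.70 kN·m.

M_n ≈ 797 kN·m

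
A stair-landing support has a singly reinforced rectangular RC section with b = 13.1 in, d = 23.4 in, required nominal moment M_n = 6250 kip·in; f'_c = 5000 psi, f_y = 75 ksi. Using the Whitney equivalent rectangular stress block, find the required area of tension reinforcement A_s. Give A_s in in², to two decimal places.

A_s ≈ 4.03 in²

From M_n = 0.85 f'_c a b (d − a/2):
a = d − √(d² − 2M_n/(0.85 f'_c b)) = 23.4 − √(23.4² − 2 × 6250/(0.85 × 5 × 13.1)) = 5.427 in.
A_s = 0.85 f'_c a b / f_y = 0.85 × 5 × 5.427 × 13.1 / 75 = 4.029 in².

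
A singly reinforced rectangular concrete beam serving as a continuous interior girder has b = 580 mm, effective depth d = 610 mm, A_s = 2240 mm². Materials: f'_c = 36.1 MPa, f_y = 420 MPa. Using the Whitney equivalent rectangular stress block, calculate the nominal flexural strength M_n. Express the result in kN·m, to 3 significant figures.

T = A_s f_y = 2240 × 420 = 940800 N = 940.8 kN.
From C = T: a = T/(0.85 f'_c b) = 940800/(0.85 × 36.1 × 580) = 52.86 mm.
M_n = T(d − a/2) = 940.8 kN × (610 − 26.43) mm = 549.02 kN·m.

M_n ≈ 549 kN·m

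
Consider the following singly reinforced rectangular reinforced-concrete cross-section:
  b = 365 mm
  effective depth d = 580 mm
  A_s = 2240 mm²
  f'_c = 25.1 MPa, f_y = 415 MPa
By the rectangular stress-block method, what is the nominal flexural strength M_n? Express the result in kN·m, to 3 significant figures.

T = A_s f_y = 2240 × 415 = 929600 N = 929.6 kN.
From C = T: a = T/(0.85 f'_c b) = 929600/(0.85 × 25.1 × 365) = 119.37 mm.
M_n = T(d − a/2) = 929.6 kN × (580 − 59.685) mm = 483.68 kN·m.

M_n ≈ 484 kN·m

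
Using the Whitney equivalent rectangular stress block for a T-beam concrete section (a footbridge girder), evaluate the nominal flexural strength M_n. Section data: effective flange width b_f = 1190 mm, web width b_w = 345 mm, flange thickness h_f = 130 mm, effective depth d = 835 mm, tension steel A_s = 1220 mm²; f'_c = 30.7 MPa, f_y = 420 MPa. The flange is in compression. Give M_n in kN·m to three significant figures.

Tension: T = A_s f_y = 1220 × 420 = 512400 N.
Try a within the flange: a = T/(0.85 f'_c b_f) = 512400/(0.85 × 30.7 × 1190) = 16.50 mm.
Since a = 16.50 ≤ h_f = 130 mm, the stress block lies entirely in the flange; analyse as a rectangular beam of width b_f.
M_n = T(d − a/2) = 512400 × (835 − 8.25) = 423.63 × 10⁶ N·mm.
M_n = 423.63 kN·m.

M_n ≈ 424 kN·m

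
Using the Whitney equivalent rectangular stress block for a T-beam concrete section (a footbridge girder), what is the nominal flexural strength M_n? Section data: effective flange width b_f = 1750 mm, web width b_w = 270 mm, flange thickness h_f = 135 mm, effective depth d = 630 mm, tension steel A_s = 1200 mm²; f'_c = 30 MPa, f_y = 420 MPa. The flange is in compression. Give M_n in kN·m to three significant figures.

Tension: T = A_s f_y = 1200 × 420 = 504000 N.
Try a within the flange: a = T/(0.85 f'_c b_f) = 504000/(0.85 × 30 × 1750) = 11.29 mm.
Since a = 11.29 ≤ h_f = 135 mm, the stress block lies entirely in the flange; analyse as a rectangular beam of width b_f.
M_n = T(d − a/2) = 504000 × (630 − 5.645) = 314.67 × 10⁶ N·mm.
M_n = 314.67 kN·m.

M_n ≈ 315 kN·m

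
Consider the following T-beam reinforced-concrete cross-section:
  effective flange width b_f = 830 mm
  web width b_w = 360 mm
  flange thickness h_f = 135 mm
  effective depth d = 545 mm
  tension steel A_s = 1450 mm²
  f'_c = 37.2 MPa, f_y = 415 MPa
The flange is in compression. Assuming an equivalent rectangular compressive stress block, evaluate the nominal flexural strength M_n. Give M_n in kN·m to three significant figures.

Tension: T = A_s f_y = 1450 × 415 = 601750 N.
Try a within the flange: a = T/(0.85 f'_c b_f) = 601750/(0.85 × 37.2 × 830) = 22.93 mm.
Since a = 22.93 ≤ h_f = 135 mm, the stress block lies entirely in the flange; analyse as a rectangular beam of width b_f.
M_n = T(d − a/2) = 601750 × (545 − 11.465) = 321.05 × 10⁶ N·mm.
M_n = 321.05 kN·m.

M_n ≈ 321 kN·m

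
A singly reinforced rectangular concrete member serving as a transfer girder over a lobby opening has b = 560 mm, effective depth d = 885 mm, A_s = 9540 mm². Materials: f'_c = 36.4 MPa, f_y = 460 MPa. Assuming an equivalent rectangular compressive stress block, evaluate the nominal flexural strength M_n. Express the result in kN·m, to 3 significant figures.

M_n ≈ 3330 kN·m

T = A_s f_y = 9540 × 460 = 4388400 N = 4388.4 kN.
From C = T: a = T/(0.85 f'_c b) = 4388400/(0.85 × 36.4 × 560) = 253.28 mm.
M_n = T(d − a/2) = 4388.4 kN × (885 − 126.64) mm = 3327.99 kN·m.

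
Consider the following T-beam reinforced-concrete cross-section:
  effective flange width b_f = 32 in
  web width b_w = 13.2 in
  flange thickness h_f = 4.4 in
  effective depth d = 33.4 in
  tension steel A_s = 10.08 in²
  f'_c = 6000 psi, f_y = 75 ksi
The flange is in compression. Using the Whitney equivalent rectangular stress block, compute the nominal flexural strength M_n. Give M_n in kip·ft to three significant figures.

Tension: T = A_s f_y = 10.08 × 75 = 756 kips.
Try a within the flange: a = T/(0.85 f'_c b_f) = 756/(0.85 × 6 × 32) = 4.632 in.
a = 4.632 > h_f = 4.4 in: the block extends into the web. Split into flange-overhang and web parts.
C_f = 0.85 f'_c (b_f − b_w) h_f = 0.85 × 6 × (32 − 13.2) × 4.4 = 421.9 kips.
Remaining web compression depth: a_w = (T − C_f)/(0.85 f'_c b_w) = (756 − 421.9)/(0.85 × 6 × 13.2) = 4.963 in.
M_n = C_f(d − h_f/2) + (T − C_f)(d − a_w/2) = 421.9 × (33.4 − 2.2) + 334.1 × (33.4 − 2.4815) = 13163.3 + 10329.9 = 23493.2 kip·in.
M_n = 23493.2/12 = 1957.77 kip·ft.

M_n ≈ 1960 kip·ft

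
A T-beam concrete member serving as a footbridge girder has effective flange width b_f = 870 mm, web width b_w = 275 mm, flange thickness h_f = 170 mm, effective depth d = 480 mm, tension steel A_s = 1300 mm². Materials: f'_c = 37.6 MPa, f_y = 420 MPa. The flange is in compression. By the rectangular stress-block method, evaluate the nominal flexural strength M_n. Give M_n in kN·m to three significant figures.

M_n ≈ 257 kN·m

Tension: T = A_s f_y = 1300 × 420 = 546000 N.
Try a within the flange: a = T/(0.85 f'_c b_f) = 546000/(0.85 × 37.6 × 870) = 19.64 mm.
Since a = 19.64 ≤ h_f = 170 mm, the stress block lies entirely in the flange; analyse as a rectangular beam of width b_f.
M_n = T(d − a/2) = 546000 × (480 − 9.82) = 256.72 × 10⁶ N·mm.
M_n = 256.72 kN·m.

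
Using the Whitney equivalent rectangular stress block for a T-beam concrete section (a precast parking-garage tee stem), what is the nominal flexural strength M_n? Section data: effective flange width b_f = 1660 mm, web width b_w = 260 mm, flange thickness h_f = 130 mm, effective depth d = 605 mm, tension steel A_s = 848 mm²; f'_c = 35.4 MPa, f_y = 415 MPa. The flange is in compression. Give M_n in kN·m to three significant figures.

M_n ≈ 212 kN·m

Tension: T = A_s f_y = 848 × 415 = 351920 N.
Try a within the flange: a = T/(0.85 f'_c b_f) = 351920/(0.85 × 35.4 × 1660) = 7.05 mm.
Since a = 7.05 ≤ h_f = 130 mm, the stress block lies entirely in the flange; analyse as a rectangular beam of width b_f.
M_n = T(d − a/2) = 351920 × (605 − 3.525) = 211.67 × 10⁶ N·mm.
M_n = 211.67 kN·m.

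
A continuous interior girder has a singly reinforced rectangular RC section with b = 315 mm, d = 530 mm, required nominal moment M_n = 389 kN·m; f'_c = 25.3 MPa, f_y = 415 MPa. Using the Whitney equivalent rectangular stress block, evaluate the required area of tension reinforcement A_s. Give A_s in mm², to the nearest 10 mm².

A_s ≈ 2000 mm²

With M_n = 0.85 f'_c a b (d − a/2), solve the quadratic for a:
a = d − √(d² − 2M_n/(0.85 f'_c b)) = 530 − √(530² − 2 × 389×10⁶/(0.85 × 25.3 × 315)) = 122.51 mm.
A_s = 0.85 f'_c a b / f_y = 0.85 × 25.3 × 122.51 × 315 / 415 = 1999.7 mm².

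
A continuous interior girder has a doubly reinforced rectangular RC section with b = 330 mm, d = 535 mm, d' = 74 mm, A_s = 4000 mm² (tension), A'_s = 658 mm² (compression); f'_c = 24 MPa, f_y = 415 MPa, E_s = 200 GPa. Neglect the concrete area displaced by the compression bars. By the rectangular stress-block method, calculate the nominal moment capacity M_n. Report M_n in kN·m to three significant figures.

Assume both tension and compression steel yield.
Net tension couple steel: A_s − A'_s = 3342 mm².
a = (A_s − A'_s) f_y / (0.85 f'_c b) = 1386930/(0.85 × 24 × 330) = 206.02 mm.
c = a/β₁ = 206.02/0.85 = 242.38 mm; ε'_s = 0.003(c − d')/c = 0.0021 ≥ f_y/E_s = 0.0021, so compression steel does yield.
M_n = (A_s − A'_s) f_y (d − a/2) + A'_s f_y (d − d') = [1386930 × (535 − 103.01) + 273070 × (535 − 74)] × 10⁻⁶ = 599.14 + 125.89 = 725.03 kN·m.

M_n ≈ 725 kN·m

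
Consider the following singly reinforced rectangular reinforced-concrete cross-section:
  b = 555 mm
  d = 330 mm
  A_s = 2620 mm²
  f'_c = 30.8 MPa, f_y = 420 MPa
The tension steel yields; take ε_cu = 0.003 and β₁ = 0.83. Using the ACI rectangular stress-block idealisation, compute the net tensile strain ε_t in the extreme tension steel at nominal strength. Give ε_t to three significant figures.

a = A_s f_y/(0.85 f'_c b) = 75.73 mm.
β₁ = 0.83, so c = a/β₁ = 75.73/0.83 = 91.24 mm.
From the linear strain diagram with ε_cu = 0.003: ε_t = 0.003 (d − c)/c = 0.003 × (330 − 91.24)/91.24 = 0.00785.
Since ε_t ≥ 0.005, the section is tension-controlled.

ε_t ≈ 0.00785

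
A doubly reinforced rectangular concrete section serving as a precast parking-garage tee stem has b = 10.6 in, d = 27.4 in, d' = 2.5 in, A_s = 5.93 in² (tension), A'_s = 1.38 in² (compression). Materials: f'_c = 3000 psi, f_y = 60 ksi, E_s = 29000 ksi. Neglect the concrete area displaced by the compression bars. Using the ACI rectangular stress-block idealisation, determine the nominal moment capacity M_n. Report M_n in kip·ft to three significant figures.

M_n ≈ 680 kip·ft

Assume both steels yield.
a = (A_s − A'_s) f_y/(0.85 f'_c b) = (5.93 − 1.38) × 60/(0.85 × 3 × 10.6) = 10.100 in.
c = a/β₁ = 10.100/0.85 = 11.882 in; ε'_s = 0.003(c − d')/c = 0.0024 ≥ ε_y = 0.0021, so the compression steel yields.
M_n = (A_s − A'_s) f_y (d − a/2) + A'_s f_y (d − d') = 273 × (27.4 − 5.05) + 82.8 × (27.4 − 2.5) = 6101.6 + 2061.7 = 8163.3 kip·in = 8163.3/12 = 680.28 kip·ft.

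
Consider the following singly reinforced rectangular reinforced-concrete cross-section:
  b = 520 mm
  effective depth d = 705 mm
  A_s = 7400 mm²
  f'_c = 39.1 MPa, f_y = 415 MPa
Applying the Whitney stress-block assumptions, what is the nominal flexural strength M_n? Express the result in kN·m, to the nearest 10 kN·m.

M_n ≈ 1890 kN·m

T = A_s f_y = 7400 × 415 = 3071000 N = 3071 kN.
From C = T: a = T/(0.85 f'_c b) = 3071000/(0.85 × 39.1 × 520) = 177.70 mm.
M_n = T(d − a/2) = 3071 kN × (705 − 88.85) mm = 1892.20 kN·m.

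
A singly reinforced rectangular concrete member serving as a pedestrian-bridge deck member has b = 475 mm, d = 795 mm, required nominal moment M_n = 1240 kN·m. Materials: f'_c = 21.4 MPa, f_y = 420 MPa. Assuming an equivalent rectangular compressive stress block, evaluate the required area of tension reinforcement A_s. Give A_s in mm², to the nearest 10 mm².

A_s ≈ 4270 mm²

With M_n = 0.85 f'_c a b (d − a/2), solve the quadratic for a:
a = d − √(d² − 2M_n/(0.85 f'_c b)) = 795 − √(795² − 2 × 1240×10⁶/(0.85 × 21.4 × 475)) = 207.64 mm.
A_s = 0.85 f'_c a b / f_y = 0.85 × 21.4 × 207.64 × 475 / 420 = 4271.6 mm².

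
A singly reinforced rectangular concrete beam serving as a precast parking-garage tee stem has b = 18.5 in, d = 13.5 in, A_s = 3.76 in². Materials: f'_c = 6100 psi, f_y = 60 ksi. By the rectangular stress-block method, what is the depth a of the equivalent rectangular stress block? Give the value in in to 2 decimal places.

a ≈ 2.35 in

T = A_s f_y = 3.76 × 60 = 225.6 kips.
a = T/(0.85 f'_c b) = 225.6/(0.85 × 6.1 × 18.5) = 2.35 in.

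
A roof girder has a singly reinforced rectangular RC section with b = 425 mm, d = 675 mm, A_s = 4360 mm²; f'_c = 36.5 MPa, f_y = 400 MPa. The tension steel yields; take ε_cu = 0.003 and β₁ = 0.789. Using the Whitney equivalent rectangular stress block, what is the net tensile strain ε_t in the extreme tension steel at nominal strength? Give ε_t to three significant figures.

ε_t ≈ 0.00908

a = A_s f_y/(0.85 f'_c b) = 132.27 mm.
β₁ = 0.789, so c = a/β₁ = 132.27/0.789 = 167.64 mm.
From the linear strain diagram with ε_cu = 0.003: ε_t = 0.003 (d − c)/c = 0.003 × (675 − 167.64)/167.64 = 0.00908.
Since ε_t ≥ 0.005, the section is tension-controlled.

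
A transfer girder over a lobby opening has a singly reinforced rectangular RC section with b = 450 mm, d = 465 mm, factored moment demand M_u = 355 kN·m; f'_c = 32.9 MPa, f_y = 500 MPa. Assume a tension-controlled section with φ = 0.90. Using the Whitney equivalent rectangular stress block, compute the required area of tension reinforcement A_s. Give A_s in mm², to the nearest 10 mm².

A_s ≈ 1840 mm²

M_n = M_u/φ = 355/0.90 = 394.444 kN·m.
With M_n = 0.85 f'_c a b (d − a/2), solve the quadratic for a:
a = d − √(d² − 2M_n/(0.85 f'_c b)) = 465 − √(465² − 2 × 394.444×10⁶/(0.85 × 32.9 × 450)) = 73.16 mm.
A_s = 0.85 f'_c a b / f_y = 0.85 × 32.9 × 73.16 × 450 / 500 = 1841.3 mm².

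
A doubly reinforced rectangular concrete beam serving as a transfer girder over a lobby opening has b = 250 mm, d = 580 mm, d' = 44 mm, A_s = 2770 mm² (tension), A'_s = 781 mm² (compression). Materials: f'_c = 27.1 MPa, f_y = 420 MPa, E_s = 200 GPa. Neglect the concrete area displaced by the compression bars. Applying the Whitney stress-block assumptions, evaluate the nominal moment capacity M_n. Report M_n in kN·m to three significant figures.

M_n ≈ 600 kN·m

Assume both tension and compression steel yield.
Net tension couple steel: A_s − A'_s = 1989 mm².
a = (A_s − A'_s) f_y / (0.85 f'_c b) = 835380/(0.85 × 27.1 × 250) = 145.06 mm.
c = a/β₁ = 145.06/0.85 = 170.66 mm; ε'_s = 0.003(c − d')/c = 0.0022 ≥ f_y/E_s = 0.0021, so compression steel does yield.
M_n = (A_s − A'_s) f_y (d − a/2) + A'_s f_y (d − d') = [835380 × (580 − 72.53) + 328020 × (580 − 44)] × 10⁻⁶ = 423.93 + 175.82 = 599.75 kN·m.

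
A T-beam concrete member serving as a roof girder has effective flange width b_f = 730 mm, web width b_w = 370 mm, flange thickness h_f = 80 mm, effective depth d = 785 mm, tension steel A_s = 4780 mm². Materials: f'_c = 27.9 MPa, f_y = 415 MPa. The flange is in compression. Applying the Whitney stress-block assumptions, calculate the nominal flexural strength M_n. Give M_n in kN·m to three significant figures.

M_n ≈ 1430 kN·m

Tension: T = A_s f_y = 4780 × 415 = 1983700 N.
Try a within the flange: a = T/(0.85 f'_c b_f) = 1983700/(0.85 × 27.9 × 730) = 114.59 mm.
a = 114.59 > h_f = 80 mm: the block extends into the web. Split into flange-overhang and web parts.
C_f = 0.85 f'_c (b_f − b_w) h_f = 0.85 × 27.9 × (730 − 370) × 80 = 682992 N.
Remaining web compression depth: a_w = (T − C_f)/(0.85 f'_c b_w) = (1983700 − 682992)/(0.85 × 27.9 × 370) = 148.24 mm.
M_n = C_f(d − h_f/2) + (T − C_f)(d − a_w/2) = 682992 × (785 − 40) + 1300708 × (785 − 74.12) = 508.83 + 924.65 = 1433.48 × 10⁶ N·mm.
M_n = 1433.48 kN·m.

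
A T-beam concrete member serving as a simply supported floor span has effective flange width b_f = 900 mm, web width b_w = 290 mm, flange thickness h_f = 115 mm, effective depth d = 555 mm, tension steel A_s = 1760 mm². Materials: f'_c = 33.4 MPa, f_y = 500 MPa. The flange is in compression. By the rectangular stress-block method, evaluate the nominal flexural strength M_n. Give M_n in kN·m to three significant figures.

Tension: T = A_s f_y = 1760 × 500 = 880000 N.
Try a within the flange: a = T/(0.85 f'_c b_f) = 880000/(0.85 × 33.4 × 900) = 34.44 mm.
Since a = 34.44 ≤ h_f = 115 mm, the stress block lies entirely in the flange; analyse as a rectangular beam of width b_f.
M_n = T(d − a/2) = 880000 × (555 − 17.22) = 473.25 × 10⁶ N·mm.
M_n = 473.25 kN·m.

M_n ≈ 473 kN·m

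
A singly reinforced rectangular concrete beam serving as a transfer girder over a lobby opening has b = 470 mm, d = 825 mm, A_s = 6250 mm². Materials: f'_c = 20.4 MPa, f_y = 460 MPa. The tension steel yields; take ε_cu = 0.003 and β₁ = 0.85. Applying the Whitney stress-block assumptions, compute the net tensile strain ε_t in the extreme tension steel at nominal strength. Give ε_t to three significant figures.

a = A_s f_y/(0.85 f'_c b) = 352.77 mm.
β₁ = 0.85, so c = a/β₁ = 352.77/0.85 = 415.02 mm.
From the linear strain diagram with ε_cu = 0.003: ε_t = 0.003 (d − c)/c = 0.003 × (825 − 415.02)/415.02 = 0.00296.
ε_t < 0.004 — the section is over-reinforced for flexure under ACI limits.

ε_t ≈ 0.00296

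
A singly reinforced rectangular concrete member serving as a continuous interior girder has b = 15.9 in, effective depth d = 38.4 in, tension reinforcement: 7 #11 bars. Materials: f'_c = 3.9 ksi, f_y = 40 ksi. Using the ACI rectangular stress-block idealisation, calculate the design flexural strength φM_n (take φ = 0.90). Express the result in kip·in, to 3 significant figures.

A_s = 7 × 1.56 = 10.92 in².
T = A_s f_y = 10.92 × 40 = 436.8 kips.
a = T/(0.85 f'_c b) = 436.8/(0.85 × 3.9 × 15.9) = 8.287 in.
M_n = T(d − a/2) = 436.8 × (38.4 − 4.1435) = 14963.2 kip·in.
φM_n = 0.90 × 14963.2 = 13466.9 kip·in.

φM_n ≈ 13500 kip·in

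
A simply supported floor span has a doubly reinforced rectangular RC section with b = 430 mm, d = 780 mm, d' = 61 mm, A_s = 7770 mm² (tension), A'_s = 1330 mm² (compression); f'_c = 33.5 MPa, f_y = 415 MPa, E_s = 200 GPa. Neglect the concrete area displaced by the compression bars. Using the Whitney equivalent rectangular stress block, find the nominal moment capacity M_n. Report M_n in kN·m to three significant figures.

M_n ≈ 2190 kN·m

Assume both tension and compression steel yield.
Net tension couple steel: A_s − A'_s = 6440 mm².
a = (A_s − A'_s) f_y / (0.85 f'_c b) = 2672600/(0.85 × 33.5 × 430) = 218.27 mm.
c = a/β₁ = 218.27/0.811 = 269.14 mm; ε'_s = 0.003(c − d')/c = 0.0023 ≥ f_y/E_s = 0.0021, so compression steel does yield.
M_n = (A_s − A'_s) f_y (d − a/2) + A'_s f_y (d − d') = [2672600 × (780 − 109.135) + 551950 × (780 − 61)] × 10⁻⁶ = 1792.95 + 396.85 = 2189.80 kN·m.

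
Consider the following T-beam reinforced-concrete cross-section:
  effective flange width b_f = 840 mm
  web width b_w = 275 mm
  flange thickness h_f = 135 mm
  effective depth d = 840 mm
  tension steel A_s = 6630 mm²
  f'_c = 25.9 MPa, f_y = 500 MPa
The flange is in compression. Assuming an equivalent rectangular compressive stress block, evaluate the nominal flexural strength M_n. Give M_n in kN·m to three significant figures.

M_n ≈ 2450 kN·m

Tension: T = A_s f_y = 6630 × 500 = 3315000 N.
Try a within the flange: a = T/(0.85 f'_c b_f) = 3315000/(0.85 × 25.9 × 840) = 179.26 mm.
a = 179.26 > h_f = 135 mm: the block extends into the web. Split into flange-overhang and web parts.
C_f = 0.85 f'_c (b_f − b_w) h_f = 0.85 × 25.9 × (840 − 275) × 135 = 1679194 N.
Remaining web compression depth: a_w = (T − C_f)/(0.85 f'_c b_w) = (3315000 − 1679194)/(0.85 × 25.9 × 275) = 270.20 mm.
M_n = C_f(d − h_f/2) + (T − C_f)(d − a_w/2) = 1679194 × (840 − 67.5) + 1635806 × (840 − 135.1) = 1297.18 + 1153.08 = 2450.26 × 10⁶ N·mm.
M_n = 2450.26 kN·m.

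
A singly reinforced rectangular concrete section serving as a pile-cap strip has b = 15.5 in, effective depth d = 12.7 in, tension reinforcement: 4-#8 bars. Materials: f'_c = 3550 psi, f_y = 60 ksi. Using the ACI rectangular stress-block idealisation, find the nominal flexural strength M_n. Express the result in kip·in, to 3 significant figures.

A_s = 4 × 0.79 = 3.16 in².
T = A_s f_y = 3.16 × 60 = 189.6 kips.
a = T/(0.85 f'_c b) = 189.6/(0.85 × 3.55 × 15.5) = 4.054 in.
M_n = T(d − a/2) = 189.6 × (12.7 − 2.027) = 2023.6 kip·in.

M_n ≈ 2020 kip·in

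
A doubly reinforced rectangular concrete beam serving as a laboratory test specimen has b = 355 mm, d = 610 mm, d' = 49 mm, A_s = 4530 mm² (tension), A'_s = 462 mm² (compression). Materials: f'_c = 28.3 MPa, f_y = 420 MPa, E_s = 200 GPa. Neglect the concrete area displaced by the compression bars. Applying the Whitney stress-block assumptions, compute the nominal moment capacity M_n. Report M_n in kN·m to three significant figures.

M_n ≈ 980 kN·m

Assume both tension and compression steel yield.
Net tension couple steel: A_s − A'_s = 4068 mm².
a = (A_s − A'_s) f_y / (0.85 f'_c b) = 1708560/(0.85 × 28.3 × 355) = 200.08 mm.
c = a/β₁ = 200.08/0.848 = 235.94 mm; ε'_s = 0.003(c − d')/c = 0.0024 ≥ f_y/E_s = 0.0021, so compression steel does yield.
M_n = (A_s − A'_s) f_y (d − a/2) + A'_s f_y (d − d') = [1708560 × (610 − 100.04) + 194040 × (610 − 49)] × 10⁻⁶ = 871.30 + 108.86 = 980.16 kN·m.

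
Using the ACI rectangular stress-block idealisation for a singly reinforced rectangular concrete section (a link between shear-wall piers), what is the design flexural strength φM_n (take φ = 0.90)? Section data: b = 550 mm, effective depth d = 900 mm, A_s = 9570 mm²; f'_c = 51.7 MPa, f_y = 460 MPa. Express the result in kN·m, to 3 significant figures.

φM_n ≈ 3200 kN·m

T = A_s f_y = 9570 × 460 = 4402200 N = 4402.2 kN.
From C = T: a = T/(0.85 f'_c b) = 4402200/(0.85 × 51.7 × 550) = 182.14 mm.
M_n = T(d − a/2) = 4402.2 kN × (900 − 91.07) mm = 3561.07 kN·m.
φM_n = 0.90 × 3561.07 = 3204.96 kN·m.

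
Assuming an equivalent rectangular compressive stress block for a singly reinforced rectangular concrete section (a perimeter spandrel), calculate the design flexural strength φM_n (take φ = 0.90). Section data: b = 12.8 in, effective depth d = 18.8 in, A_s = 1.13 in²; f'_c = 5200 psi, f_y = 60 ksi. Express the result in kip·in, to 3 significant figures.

φM_n ≈ 1110 kip·in

T = A_s f_y = 1.13 × 60 = 67.8 kips.
a = T/(0.85 f'_c b) = 67.8/(0.85 × 5.2 × 12.8) = 1.198 in.
M_n = T(d − a/2) = 67.8 × (18.8 − 0.599) = 1234.0 kip·in.
φM_n = 0.90 × 1234.0 = 1110.6 kip·in.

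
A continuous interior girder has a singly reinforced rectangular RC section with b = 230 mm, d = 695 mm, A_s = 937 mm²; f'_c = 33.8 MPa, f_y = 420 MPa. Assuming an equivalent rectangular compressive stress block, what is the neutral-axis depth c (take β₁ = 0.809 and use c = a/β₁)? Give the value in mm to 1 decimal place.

c ≈ 73.6 mm

T = A_s f_y = 937 × 420 = 393540 N = 393.54 kN.
Setting C = 0.85 f'_c a b equal to T: a = 393540/(0.85 × 33.8 × 230) = 59.556 mm.
With β₁ = 0.809, c = a/β₁ = 59.556/0.809 = 73.6 mm.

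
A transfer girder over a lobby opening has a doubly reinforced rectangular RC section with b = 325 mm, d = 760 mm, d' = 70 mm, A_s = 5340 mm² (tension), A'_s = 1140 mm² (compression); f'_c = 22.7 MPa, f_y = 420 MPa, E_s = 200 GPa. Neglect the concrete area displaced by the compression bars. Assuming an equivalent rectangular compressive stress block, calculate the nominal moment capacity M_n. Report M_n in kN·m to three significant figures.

M_n ≈ 1420 kN·m

Assume both tension and compression steel yield.
Net tension couple steel: A_s − A'_s = 4200 mm².
a = (A_s − A'_s) f_y / (0.85 f'_c b) = 1764000/(0.85 × 22.7 × 325) = 281.30 mm.
c = a/β₁ = 281.30/0.85 = 330.94 mm; ε'_s = 0.003(c − d')/c = 0.0024 ≥ f_y/E_s = 0.0021, so compression steel does yield.
M_n = (A_s − A'_s) f_y (d − a/2) + A'_s f_y (d − d') = [1764000 × (760 − 140.65) + 478800 × (760 − 70)] × 10⁻⁶ = 1092.53 + 330.37 = 1422.90 kN·m.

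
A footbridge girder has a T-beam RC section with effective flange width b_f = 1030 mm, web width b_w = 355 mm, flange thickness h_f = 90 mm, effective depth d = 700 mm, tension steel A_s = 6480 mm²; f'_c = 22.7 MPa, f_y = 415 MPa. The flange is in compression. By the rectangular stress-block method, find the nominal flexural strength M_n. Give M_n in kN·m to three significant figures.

M_n ≈ 1660 kN·m

Tension: T = A_s f_y = 6480 × 415 = 2689200 N.
Try a within the flange: a = T/(0.85 f'_c b_f) = 2689200/(0.85 × 22.7 × 1030) = 135.31 mm.
a = 135.31 > h_f = 90 mm: the block extends into the web. Split into flange-overhang and web parts.
C_f = 0.85 f'_c (b_f − b_w) h_f = 0.85 × 22.7 × (1030 − 355) × 90 = 1172171 N.
Remaining web compression depth: a_w = (T − C_f)/(0.85 f'_c b_w) = (2689200 − 1172171)/(0.85 × 22.7 × 355) = 221.47 mm.
M_n = C_f(d − h_f/2) + (T − C_f)(d − a_w/2) = 1172171 × (700 − 45) + 1517029 × (700 − 110.735) = 767.77 + 893.93 = 1661.70 × 10⁶ N·mm.
M_n = 1661.70 kN·m.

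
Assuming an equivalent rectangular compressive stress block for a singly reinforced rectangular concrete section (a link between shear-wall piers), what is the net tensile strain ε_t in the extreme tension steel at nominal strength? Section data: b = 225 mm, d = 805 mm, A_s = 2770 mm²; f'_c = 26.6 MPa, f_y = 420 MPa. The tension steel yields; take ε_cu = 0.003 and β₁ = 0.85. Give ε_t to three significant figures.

a = A_s f_y/(0.85 f'_c b) = 228.69 mm.
β₁ = 0.85, so c = a/β₁ = 228.69/0.85 = 269.05 mm.
From the linear strain diagram with ε_cu = 0.003: ε_t = 0.003 (d − c)/c = 0.003 × (805 − 269.05)/269.05 = 0.00598.
Since ε_t ≥ 0.005, the section is tension-controlled.

ε_t ≈ 0.00598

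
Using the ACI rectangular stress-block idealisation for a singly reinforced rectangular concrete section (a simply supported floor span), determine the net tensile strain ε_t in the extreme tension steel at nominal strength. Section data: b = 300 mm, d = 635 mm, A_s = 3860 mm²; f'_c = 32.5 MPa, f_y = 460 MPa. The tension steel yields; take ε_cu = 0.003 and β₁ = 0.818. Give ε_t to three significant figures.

ε_t ≈ 0.00427

a = A_s f_y/(0.85 f'_c b) = 214.25 mm.
β₁ = 0.818, so c = a/β₁ = 214.25/0.818 = 261.92 mm.
From the linear strain diagram with ε_cu = 0.003: ε_t = 0.003 (d − c)/c = 0.003 × (635 − 261.92)/261.92 = 0.00427.
ε_t is between 0.004 and 0.005 — transition zone.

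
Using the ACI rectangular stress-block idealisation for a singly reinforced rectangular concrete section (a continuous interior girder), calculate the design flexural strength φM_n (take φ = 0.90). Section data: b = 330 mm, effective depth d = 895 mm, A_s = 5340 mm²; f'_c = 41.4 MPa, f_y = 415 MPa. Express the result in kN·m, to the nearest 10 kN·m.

φM_n ≈ 1590 kN·m

T = A_s f_y = 5340 × 415 = 2216100 N = 2216.1 kN.
From C = T: a = T/(0.85 f'_c b) = 2216100/(0.85 × 41.4 × 330) = 190.83 mm.
M_n = T(d − a/2) = 2216.1 kN × (895 − 95.415) mm = 1771.96 kN·m.
φM_n = 0.90 × 1771.96 = 1594.76 kN·m.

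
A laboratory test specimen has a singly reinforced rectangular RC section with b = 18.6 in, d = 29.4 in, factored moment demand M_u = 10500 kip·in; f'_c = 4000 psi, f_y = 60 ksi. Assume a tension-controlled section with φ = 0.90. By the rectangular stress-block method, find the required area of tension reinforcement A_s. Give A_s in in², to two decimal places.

A_s ≈ 7.53 in²

M_n = M_u/φ = 10500/0.90 = 11666.7 kip·in.
From M_n = 0.85 f'_c a b (d − a/2):
a = d − √(d² − 2M_n/(0.85 f'_c b)) = 29.4 − √(29.4² − 2 × 11666.7/(0.85 × 4 × 18.6)) = 7.143 in.
A_s = 0.85 f'_c a b / f_y = 0.85 × 4 × 7.143 × 18.6 / 60 = 7.529 in².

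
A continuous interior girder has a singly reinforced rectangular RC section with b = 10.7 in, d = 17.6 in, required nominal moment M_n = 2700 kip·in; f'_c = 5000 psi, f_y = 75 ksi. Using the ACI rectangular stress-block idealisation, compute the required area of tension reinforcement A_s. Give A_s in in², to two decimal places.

A_s ≈ 2.29 in²

From M_n = 0.85 f'_c a b (d − a/2):
a = d − √(d² − 2M_n/(0.85 f'_c b)) = 17.6 − √(17.6² − 2 × 2700/(0.85 × 5 × 10.7)) = 3.779 in.
A_s = 0.85 f'_c a b / f_y = 0.85 × 5 × 3.779 × 10.7 / 75 = 2.291 in².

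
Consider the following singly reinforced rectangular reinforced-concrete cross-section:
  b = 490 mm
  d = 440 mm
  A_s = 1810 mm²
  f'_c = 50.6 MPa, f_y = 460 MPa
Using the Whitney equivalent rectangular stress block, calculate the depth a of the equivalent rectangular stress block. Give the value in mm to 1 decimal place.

a ≈ 39.5 mm

T = A_s f_y = 1810 × 460 = 832600 N = 832.6 kN.
Setting C = 0.85 f'_c a b equal to T: a = 832600/(0.85 × 50.6 × 490) = 39.5 mm.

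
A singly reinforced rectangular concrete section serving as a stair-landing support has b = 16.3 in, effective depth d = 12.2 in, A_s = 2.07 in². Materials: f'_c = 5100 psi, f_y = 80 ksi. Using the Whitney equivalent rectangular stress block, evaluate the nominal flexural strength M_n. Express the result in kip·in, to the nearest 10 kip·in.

M_n ≈ 1830 kip·in

T = A_s f_y = 2.07 × 80 = 165.6 kips.
a = T/(0.85 f'_c b) = 165.6/(0.85 × 5.1 × 16.3) = 2.344 in.
M_n = T(d − a/2) = 165.6 × (12.2 − 1.172) = 1826.2 kip·in.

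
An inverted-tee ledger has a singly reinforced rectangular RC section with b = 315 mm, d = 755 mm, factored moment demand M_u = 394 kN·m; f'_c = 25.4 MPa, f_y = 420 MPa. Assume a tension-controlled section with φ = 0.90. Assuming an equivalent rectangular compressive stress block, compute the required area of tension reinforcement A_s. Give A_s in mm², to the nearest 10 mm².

A_s ≈ 1470 mm²

M_n = M_u/φ = 394/0.90 = 437.778 kN·m.
With M_n = 0.85 f'_c a b (d − a/2), solve the quadratic for a:
a = d − √(d² − 2M_n/(0.85 f'_c b)) = 755 − √(755² − 2 × 437.778×10⁶/(0.85 × 25.4 × 315)) = 90.71 mm.
A_s = 0.85 f'_c a b / f_y = 0.85 × 25.4 × 90.71 × 315 / 420 = 1468.8 mm².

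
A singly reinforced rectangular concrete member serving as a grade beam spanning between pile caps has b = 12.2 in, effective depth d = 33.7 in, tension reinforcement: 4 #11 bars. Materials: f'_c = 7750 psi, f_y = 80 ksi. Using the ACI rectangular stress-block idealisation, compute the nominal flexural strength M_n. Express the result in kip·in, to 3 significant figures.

A_s = 4 × 1.56 = 6.24 in².
T = A_s f_y = 6.24 × 80 = 499.2 kips.
a = T/(0.85 f'_c b) = 499.2/(0.85 × 7.75 × 12.2) = 6.211 in.
M_n = T(d − a/2) = 499.2 × (33.7 − 3.1055) = 15272.8 kip·in.

M_n ≈ 15300 kip·in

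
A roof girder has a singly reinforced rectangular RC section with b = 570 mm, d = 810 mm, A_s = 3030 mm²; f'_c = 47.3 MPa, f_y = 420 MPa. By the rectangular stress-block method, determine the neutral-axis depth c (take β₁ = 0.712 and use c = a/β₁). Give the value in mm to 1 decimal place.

T = A_s f_y = 3030 × 420 = 1272600 N = 1272.6 kN.
Setting C = 0.85 f'_c a b equal to T: a = 1272600/(0.85 × 47.3 × 570) = 55.531 mm.
With β₁ = 0.712, c = a/β₁ = 55.531/0.712 = 78.0 mm.

c ≈ 78.0 mm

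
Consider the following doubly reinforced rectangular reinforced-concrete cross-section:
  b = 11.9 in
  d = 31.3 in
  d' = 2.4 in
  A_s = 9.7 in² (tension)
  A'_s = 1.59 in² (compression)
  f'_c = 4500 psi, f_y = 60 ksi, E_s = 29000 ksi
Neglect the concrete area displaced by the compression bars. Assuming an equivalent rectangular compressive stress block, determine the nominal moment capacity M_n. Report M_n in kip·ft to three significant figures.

M_n ≈ 1280 kip·ft

Assume both steels yield.
a = (A_s − A'_s) f_y/(0.85 f'_c b) = (9.7 − 1.59) × 60/(0.85 × 4.5 × 11.9) = 10.690 in.
c = a/β₁ = 10.690/0.825 = 12.958 in; ε'_s = 0.003(c − d')/c = 0.0024 ≥ ε_y = 0.0021, so the compression steel yields.
M_n = (A_s − A'_s) f_y (d − a/2) + A'_s f_y (d − d') = 486.6 × (31.3 − 5.345) + 95.4 × (31.3 − 2.4) = 12629.7 + 2757.1 = 15386.8 kip·in = 15386.8/12 = 1282.23 kip·ft.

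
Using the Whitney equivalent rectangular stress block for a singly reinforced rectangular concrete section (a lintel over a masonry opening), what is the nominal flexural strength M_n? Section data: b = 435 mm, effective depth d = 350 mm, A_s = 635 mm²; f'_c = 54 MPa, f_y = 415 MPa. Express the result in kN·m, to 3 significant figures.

T = A_s f_y = 635 × 415 = 263525 N = 263.525 kN.
From C = T: a = T/(0.85 f'_c b) = 263525/(0.85 × 54 × 435) = 13.20 mm.
M_n = T(d − a/2) = 263.525 kN × (350 − 6.6) mm = 90.49 kN·m.

M_n ≈ 90.5 kN·m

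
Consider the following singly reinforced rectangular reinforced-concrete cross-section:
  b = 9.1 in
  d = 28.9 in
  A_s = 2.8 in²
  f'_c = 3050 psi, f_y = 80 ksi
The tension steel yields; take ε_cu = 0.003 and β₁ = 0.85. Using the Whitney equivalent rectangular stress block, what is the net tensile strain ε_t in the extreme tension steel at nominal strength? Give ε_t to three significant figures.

ε_t ≈ 0.00476

a = A_s f_y/(0.85 f'_c b) = 9.495 in.
β₁ = 0.85, so c = a/β₁ = 9.495/0.85 = 11.171 in.
From the linear strain diagram with ε_cu = 0.003: ε_t = 0.003 (d − c)/c = 0.003 × (28.9 − 11.171)/11.171 = 0.00476.
ε_t is between 0.004 and 0.005 — transition zone.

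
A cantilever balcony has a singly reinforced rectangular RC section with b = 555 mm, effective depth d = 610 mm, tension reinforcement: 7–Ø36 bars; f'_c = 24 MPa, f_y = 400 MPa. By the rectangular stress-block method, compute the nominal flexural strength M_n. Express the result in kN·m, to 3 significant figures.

A_s = 7 × 1018 = 7126 mm².
T = A_s f_y = 7126 × 400 = 2850400 N = 2850.4 kN.
From C = T: a = T/(0.85 f'_c b) = 2850400/(0.85 × 24 × 555) = 251.76 mm.
M_n = T(d − a/2) = 2850.4 kN × (610 − 125.88) mm = 1379.94 kN·m.

M_n ≈ 1380 kN·m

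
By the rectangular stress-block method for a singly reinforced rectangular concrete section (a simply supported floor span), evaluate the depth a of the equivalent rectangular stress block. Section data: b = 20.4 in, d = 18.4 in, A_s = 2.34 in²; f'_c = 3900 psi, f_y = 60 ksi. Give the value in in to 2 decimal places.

a ≈ 2.08 in

T = A_s f_y = 2.34 × 60 = 140.4 kips.
a = T/(0.85 f'_c b) = 140.4/(0.85 × 3.9 × 20.4) = 2.08 in.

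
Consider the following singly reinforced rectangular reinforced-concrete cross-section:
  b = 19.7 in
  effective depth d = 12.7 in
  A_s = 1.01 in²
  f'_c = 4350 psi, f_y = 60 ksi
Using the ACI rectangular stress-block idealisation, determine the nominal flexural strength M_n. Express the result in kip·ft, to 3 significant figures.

M_n ≈ 62.0 kip·ft

T = A_s f_y = 1.01 × 60 = 60.6 kips.
a = T/(0.85 f'_c b) = 60.6/(0.85 × 4.35 × 19.7) = 0.832 in.
M_n = T(d − a/2) = 60.6 × (12.7 − 0.416) = 744.4 kip·in = 744.4/12 = 62.03 kip·ft.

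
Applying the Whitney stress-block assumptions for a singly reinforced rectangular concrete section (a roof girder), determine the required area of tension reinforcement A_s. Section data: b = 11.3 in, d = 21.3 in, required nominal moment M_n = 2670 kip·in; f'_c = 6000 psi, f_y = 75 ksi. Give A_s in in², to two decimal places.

A_s ≈ 1.77 in²

From M_n = 0.85 f'_c a b (d − a/2):
a = d − √(d² − 2M_n/(0.85 f'_c b)) = 21.3 − √(21.3² − 2 × 2670/(0.85 × 6 × 11.3)) = 2.299 in.
A_s = 0.85 f'_c a b / f_y = 0.85 × 6 × 2.299 × 11.3 / 75 = 1.767 in².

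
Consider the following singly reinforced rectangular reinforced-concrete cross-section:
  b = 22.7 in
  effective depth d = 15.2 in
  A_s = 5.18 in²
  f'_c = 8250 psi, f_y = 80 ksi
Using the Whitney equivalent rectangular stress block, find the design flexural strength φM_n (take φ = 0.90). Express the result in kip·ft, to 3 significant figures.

T = A_s f_y = 5.18 × 80 = 414.4 kips.
a = T/(0.85 f'_c b) = 414.4/(0.85 × 8.25 × 22.7) = 2.603 in.
M_n = T(d − a/2) = 414.4 × (15.2 − 1.3015) = 5759.5 kip·in = 5759.5/12 = 479.96 kip·ft.
φM_n = 0.90 × 479.96 = 431.96 kip·ft.

φM_n ≈ 432 kip·ft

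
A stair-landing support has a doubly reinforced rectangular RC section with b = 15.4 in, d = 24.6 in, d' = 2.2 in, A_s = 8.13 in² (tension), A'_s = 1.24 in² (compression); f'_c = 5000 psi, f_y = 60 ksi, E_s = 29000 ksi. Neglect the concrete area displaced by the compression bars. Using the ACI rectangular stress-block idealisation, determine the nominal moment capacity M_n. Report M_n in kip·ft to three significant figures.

M_n ≈ 878 kip·ft

Assume both steels yield.
a = (A_s − A'_s) f_y/(0.85 f'_c b) = (8.13 − 1.24) × 60/(0.85 × 5 × 15.4) = 6.316 in.
c = a/β₁ = 6.316/0.8 = 7.895 in; ε'_s = 0.003(c − d')/c = 0.0022 ≥ ε_y = 0.0021, so the compression steel yields.
M_n = (A_s − A'_s) f_y (d − a/2) + A'_s f_y (d − d') = 413.4 × (24.6 − 3.158) + 74.4 × (24.6 − 2.2) = 8864.1 + 1666.6 = 10530.7 kip·in = 10530.7/12 = 877.56 kip·ft.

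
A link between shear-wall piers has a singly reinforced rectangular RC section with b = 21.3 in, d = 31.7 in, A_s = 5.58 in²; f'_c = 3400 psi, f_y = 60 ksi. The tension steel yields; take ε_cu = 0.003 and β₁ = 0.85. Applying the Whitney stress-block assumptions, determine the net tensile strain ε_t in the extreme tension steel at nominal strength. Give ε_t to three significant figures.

ε_t ≈ 0.0119

a = A_s f_y/(0.85 f'_c b) = 5.439 in.
β₁ = 0.85, so c = a/β₁ = 5.439/0.85 = 6.399 in.
From the linear strain diagram with ε_cu = 0.003: ε_t = 0.003 (d − c)/c = 0.003 × (31.7 − 6.399)/6.399 = 0.0119.
Since ε_t ≥ 0.005, the section is tension-controlled.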